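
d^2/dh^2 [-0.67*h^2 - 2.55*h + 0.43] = -1.34000000000000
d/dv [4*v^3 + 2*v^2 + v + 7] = 12*v^2 + 4*v + 1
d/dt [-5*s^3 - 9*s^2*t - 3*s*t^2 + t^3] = -9*s^2 - 6*s*t + 3*t^2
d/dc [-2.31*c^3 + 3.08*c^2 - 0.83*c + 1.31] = -6.93*c^2 + 6.16*c - 0.83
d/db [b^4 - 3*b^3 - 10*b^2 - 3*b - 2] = 4*b^3 - 9*b^2 - 20*b - 3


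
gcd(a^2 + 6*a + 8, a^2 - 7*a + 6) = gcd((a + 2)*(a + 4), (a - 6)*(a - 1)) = 1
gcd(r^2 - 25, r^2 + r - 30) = r - 5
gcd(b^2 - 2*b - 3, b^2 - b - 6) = b - 3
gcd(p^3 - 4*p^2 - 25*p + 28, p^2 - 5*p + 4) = p - 1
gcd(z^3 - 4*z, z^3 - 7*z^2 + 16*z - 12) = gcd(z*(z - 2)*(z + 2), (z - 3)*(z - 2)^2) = z - 2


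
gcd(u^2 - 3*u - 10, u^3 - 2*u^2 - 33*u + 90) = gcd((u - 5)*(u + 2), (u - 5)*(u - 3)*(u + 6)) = u - 5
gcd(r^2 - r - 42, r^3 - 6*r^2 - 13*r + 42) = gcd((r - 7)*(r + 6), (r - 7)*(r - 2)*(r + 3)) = r - 7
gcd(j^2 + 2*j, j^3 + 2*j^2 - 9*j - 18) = j + 2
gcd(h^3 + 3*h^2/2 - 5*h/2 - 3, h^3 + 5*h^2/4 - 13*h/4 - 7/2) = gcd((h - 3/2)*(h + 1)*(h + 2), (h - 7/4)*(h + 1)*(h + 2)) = h^2 + 3*h + 2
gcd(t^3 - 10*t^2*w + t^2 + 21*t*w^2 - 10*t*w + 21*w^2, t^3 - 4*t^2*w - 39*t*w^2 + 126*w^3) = t^2 - 10*t*w + 21*w^2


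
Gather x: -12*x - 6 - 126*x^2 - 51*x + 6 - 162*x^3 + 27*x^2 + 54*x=-162*x^3 - 99*x^2 - 9*x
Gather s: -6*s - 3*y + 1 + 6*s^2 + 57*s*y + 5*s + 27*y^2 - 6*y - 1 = 6*s^2 + s*(57*y - 1) + 27*y^2 - 9*y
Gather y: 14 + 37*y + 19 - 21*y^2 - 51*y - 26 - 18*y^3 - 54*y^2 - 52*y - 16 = -18*y^3 - 75*y^2 - 66*y - 9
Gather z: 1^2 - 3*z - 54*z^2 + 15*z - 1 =-54*z^2 + 12*z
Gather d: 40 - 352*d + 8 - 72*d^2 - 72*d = -72*d^2 - 424*d + 48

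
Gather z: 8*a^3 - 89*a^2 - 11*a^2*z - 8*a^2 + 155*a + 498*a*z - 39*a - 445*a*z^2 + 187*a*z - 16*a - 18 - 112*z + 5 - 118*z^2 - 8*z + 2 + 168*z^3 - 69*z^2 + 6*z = 8*a^3 - 97*a^2 + 100*a + 168*z^3 + z^2*(-445*a - 187) + z*(-11*a^2 + 685*a - 114) - 11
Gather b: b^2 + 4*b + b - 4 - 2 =b^2 + 5*b - 6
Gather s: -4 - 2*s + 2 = -2*s - 2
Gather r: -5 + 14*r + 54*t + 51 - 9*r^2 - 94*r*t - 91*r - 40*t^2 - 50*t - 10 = -9*r^2 + r*(-94*t - 77) - 40*t^2 + 4*t + 36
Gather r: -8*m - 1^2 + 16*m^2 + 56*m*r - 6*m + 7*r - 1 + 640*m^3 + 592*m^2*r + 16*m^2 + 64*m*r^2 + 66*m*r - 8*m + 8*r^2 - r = 640*m^3 + 32*m^2 - 22*m + r^2*(64*m + 8) + r*(592*m^2 + 122*m + 6) - 2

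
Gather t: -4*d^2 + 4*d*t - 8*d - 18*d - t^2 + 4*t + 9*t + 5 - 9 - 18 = -4*d^2 - 26*d - t^2 + t*(4*d + 13) - 22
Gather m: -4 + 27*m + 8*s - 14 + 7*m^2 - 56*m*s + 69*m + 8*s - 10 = 7*m^2 + m*(96 - 56*s) + 16*s - 28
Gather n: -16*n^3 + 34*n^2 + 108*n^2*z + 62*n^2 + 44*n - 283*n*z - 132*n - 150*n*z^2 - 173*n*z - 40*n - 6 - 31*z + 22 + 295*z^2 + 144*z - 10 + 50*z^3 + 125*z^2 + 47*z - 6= -16*n^3 + n^2*(108*z + 96) + n*(-150*z^2 - 456*z - 128) + 50*z^3 + 420*z^2 + 160*z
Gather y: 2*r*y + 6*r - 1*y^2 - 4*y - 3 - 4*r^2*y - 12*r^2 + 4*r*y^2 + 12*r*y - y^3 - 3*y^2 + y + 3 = -12*r^2 + 6*r - y^3 + y^2*(4*r - 4) + y*(-4*r^2 + 14*r - 3)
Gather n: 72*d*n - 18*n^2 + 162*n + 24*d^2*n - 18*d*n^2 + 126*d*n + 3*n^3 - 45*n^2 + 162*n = 3*n^3 + n^2*(-18*d - 63) + n*(24*d^2 + 198*d + 324)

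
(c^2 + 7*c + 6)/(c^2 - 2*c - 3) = (c + 6)/(c - 3)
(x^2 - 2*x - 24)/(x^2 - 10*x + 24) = (x + 4)/(x - 4)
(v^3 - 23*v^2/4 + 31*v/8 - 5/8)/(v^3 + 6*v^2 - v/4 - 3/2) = (4*v^2 - 21*v + 5)/(2*(2*v^2 + 13*v + 6))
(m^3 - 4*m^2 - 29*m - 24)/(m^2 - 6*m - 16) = (m^2 + 4*m + 3)/(m + 2)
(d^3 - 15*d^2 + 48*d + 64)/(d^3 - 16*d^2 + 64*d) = (d + 1)/d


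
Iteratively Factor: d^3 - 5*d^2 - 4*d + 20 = (d - 5)*(d^2 - 4) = (d - 5)*(d + 2)*(d - 2)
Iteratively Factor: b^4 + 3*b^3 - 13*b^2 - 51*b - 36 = (b + 3)*(b^3 - 13*b - 12) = (b + 1)*(b + 3)*(b^2 - b - 12) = (b + 1)*(b + 3)^2*(b - 4)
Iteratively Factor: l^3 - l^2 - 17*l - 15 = (l + 1)*(l^2 - 2*l - 15) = (l + 1)*(l + 3)*(l - 5)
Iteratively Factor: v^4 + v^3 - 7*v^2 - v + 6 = (v + 3)*(v^3 - 2*v^2 - v + 2) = (v - 1)*(v + 3)*(v^2 - v - 2) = (v - 1)*(v + 1)*(v + 3)*(v - 2)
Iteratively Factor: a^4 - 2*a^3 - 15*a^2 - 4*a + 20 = (a + 2)*(a^3 - 4*a^2 - 7*a + 10) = (a - 5)*(a + 2)*(a^2 + a - 2) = (a - 5)*(a + 2)^2*(a - 1)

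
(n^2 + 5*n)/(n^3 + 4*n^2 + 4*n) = (n + 5)/(n^2 + 4*n + 4)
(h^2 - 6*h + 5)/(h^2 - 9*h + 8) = (h - 5)/(h - 8)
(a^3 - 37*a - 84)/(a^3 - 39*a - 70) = (-a^3 + 37*a + 84)/(-a^3 + 39*a + 70)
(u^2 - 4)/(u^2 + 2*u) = (u - 2)/u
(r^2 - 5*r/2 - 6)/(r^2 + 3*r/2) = (r - 4)/r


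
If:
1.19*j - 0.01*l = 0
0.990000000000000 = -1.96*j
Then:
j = -0.51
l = -60.11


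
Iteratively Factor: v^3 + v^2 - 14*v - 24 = (v + 3)*(v^2 - 2*v - 8) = (v + 2)*(v + 3)*(v - 4)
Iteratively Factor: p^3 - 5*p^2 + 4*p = (p - 4)*(p^2 - p) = (p - 4)*(p - 1)*(p)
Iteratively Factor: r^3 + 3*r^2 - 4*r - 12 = (r - 2)*(r^2 + 5*r + 6) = (r - 2)*(r + 2)*(r + 3)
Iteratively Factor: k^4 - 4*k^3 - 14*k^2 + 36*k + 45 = (k - 3)*(k^3 - k^2 - 17*k - 15) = (k - 3)*(k + 1)*(k^2 - 2*k - 15) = (k - 3)*(k + 1)*(k + 3)*(k - 5)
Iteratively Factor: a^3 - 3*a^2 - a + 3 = (a + 1)*(a^2 - 4*a + 3) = (a - 3)*(a + 1)*(a - 1)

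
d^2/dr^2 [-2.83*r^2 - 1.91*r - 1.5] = -5.66000000000000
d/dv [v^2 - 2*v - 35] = 2*v - 2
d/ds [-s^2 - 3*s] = -2*s - 3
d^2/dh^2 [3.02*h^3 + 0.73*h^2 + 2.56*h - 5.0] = 18.12*h + 1.46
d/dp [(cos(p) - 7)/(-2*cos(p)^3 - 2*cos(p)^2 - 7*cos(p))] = (25*cos(p) + 20*cos(2*p) - cos(3*p) + 69)*sin(p)/((2*cos(p) + cos(2*p) + 8)^2*cos(p)^2)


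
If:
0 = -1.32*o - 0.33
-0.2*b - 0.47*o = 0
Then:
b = 0.59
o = -0.25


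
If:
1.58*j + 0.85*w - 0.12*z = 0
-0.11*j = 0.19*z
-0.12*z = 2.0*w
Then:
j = 0.00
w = 0.00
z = 0.00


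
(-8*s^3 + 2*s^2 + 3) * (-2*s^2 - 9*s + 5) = 16*s^5 + 68*s^4 - 58*s^3 + 4*s^2 - 27*s + 15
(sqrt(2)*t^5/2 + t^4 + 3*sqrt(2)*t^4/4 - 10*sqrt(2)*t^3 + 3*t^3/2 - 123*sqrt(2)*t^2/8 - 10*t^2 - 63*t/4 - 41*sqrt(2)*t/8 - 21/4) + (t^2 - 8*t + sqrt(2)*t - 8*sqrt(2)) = sqrt(2)*t^5/2 + t^4 + 3*sqrt(2)*t^4/4 - 10*sqrt(2)*t^3 + 3*t^3/2 - 123*sqrt(2)*t^2/8 - 9*t^2 - 95*t/4 - 33*sqrt(2)*t/8 - 8*sqrt(2) - 21/4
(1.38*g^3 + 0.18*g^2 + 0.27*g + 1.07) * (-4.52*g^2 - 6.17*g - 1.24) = -6.2376*g^5 - 9.3282*g^4 - 4.0422*g^3 - 6.7255*g^2 - 6.9367*g - 1.3268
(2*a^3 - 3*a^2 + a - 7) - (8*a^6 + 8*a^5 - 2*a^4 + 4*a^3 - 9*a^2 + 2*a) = -8*a^6 - 8*a^5 + 2*a^4 - 2*a^3 + 6*a^2 - a - 7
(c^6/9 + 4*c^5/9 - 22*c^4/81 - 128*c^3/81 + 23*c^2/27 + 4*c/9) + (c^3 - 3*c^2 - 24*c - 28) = c^6/9 + 4*c^5/9 - 22*c^4/81 - 47*c^3/81 - 58*c^2/27 - 212*c/9 - 28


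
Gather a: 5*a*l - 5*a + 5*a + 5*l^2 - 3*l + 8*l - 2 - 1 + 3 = 5*a*l + 5*l^2 + 5*l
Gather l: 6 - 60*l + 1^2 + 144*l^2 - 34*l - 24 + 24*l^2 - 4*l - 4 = 168*l^2 - 98*l - 21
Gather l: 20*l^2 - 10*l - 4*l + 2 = 20*l^2 - 14*l + 2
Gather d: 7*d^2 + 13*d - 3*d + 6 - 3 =7*d^2 + 10*d + 3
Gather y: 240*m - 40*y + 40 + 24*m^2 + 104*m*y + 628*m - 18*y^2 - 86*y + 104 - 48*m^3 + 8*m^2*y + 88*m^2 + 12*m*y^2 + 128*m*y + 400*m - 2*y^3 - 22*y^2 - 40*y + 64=-48*m^3 + 112*m^2 + 1268*m - 2*y^3 + y^2*(12*m - 40) + y*(8*m^2 + 232*m - 166) + 208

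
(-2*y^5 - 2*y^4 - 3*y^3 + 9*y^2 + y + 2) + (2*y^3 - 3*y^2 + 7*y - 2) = -2*y^5 - 2*y^4 - y^3 + 6*y^2 + 8*y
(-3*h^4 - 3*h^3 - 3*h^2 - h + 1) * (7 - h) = 3*h^5 - 18*h^4 - 18*h^3 - 20*h^2 - 8*h + 7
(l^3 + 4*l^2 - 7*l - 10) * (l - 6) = l^4 - 2*l^3 - 31*l^2 + 32*l + 60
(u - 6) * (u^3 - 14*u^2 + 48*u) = u^4 - 20*u^3 + 132*u^2 - 288*u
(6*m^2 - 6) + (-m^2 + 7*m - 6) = 5*m^2 + 7*m - 12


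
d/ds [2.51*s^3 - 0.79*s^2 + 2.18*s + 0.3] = 7.53*s^2 - 1.58*s + 2.18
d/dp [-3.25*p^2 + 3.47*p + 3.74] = 3.47 - 6.5*p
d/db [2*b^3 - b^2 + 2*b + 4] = 6*b^2 - 2*b + 2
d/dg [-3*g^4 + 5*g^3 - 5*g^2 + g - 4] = -12*g^3 + 15*g^2 - 10*g + 1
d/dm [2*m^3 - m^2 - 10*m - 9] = 6*m^2 - 2*m - 10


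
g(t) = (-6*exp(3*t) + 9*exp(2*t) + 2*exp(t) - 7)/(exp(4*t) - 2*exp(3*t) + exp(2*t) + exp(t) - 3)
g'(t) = (-18*exp(3*t) + 18*exp(2*t) + 2*exp(t))/(exp(4*t) - 2*exp(3*t) + exp(2*t) + exp(t) - 3) + (-6*exp(3*t) + 9*exp(2*t) + 2*exp(t) - 7)*(-4*exp(4*t) + 6*exp(3*t) - 2*exp(2*t) - exp(t))/(exp(4*t) - 2*exp(3*t) + exp(2*t) + exp(t) - 3)^2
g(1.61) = -1.30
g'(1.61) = 1.38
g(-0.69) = 1.84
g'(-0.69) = -0.96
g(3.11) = -0.27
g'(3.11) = 0.28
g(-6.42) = 2.33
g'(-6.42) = 0.00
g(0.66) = -5.85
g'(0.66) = 31.55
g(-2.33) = 2.32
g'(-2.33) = -0.03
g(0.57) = -13.84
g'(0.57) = 250.02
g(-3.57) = 2.33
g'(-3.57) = -0.00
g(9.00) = 0.00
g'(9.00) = 0.00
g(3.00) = -0.31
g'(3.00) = 0.31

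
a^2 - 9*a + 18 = (a - 6)*(a - 3)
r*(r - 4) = r^2 - 4*r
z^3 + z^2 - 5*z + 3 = (z - 1)^2*(z + 3)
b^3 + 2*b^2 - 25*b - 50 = (b - 5)*(b + 2)*(b + 5)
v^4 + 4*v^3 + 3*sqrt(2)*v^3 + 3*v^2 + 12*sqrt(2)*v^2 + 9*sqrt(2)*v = v*(v + 1)*(v + 3)*(v + 3*sqrt(2))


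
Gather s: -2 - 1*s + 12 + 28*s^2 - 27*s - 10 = 28*s^2 - 28*s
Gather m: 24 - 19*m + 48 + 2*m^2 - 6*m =2*m^2 - 25*m + 72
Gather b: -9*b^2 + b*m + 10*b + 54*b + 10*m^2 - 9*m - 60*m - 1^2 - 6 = -9*b^2 + b*(m + 64) + 10*m^2 - 69*m - 7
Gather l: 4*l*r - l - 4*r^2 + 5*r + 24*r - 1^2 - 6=l*(4*r - 1) - 4*r^2 + 29*r - 7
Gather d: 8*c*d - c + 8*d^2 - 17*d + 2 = -c + 8*d^2 + d*(8*c - 17) + 2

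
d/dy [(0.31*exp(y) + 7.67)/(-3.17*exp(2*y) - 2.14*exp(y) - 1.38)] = (0.9827*exp(2*y) + 48.6278*exp(y) + 15.986)*exp(y)/(10.0489*exp(4*y) + 13.5676*exp(3*y) + 13.3288*exp(2*y) + 5.9064*exp(y) + 1.9044)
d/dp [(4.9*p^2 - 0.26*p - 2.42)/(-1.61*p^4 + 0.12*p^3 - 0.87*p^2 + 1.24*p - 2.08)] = (15.778*p^5 - 1.8438*p^4 - 15.5224*p^3 + 6.721*p^2 - 24.5948*p + 3.5416)/(2.5921*p^8 - 0.3864*p^7 + 2.8158*p^6 - 4.2016*p^5 + 7.7521*p^4 - 2.6568*p^3 + 5.1568*p^2 - 5.1584*p + 4.3264)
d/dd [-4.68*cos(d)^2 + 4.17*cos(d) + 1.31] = (9.36*cos(d) - 4.17)*sin(d)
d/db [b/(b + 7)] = 7/(b + 7)^2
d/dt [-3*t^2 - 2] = -6*t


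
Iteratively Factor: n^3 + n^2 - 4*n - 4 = (n + 2)*(n^2 - n - 2) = (n - 2)*(n + 2)*(n + 1)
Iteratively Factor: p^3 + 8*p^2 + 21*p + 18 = (p + 3)*(p^2 + 5*p + 6) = (p + 2)*(p + 3)*(p + 3)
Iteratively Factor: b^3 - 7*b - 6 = (b - 3)*(b^2 + 3*b + 2) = (b - 3)*(b + 2)*(b + 1)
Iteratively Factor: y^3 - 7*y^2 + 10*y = (y)*(y^2 - 7*y + 10) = y*(y - 5)*(y - 2)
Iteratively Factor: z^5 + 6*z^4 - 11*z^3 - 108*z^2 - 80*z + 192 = (z - 1)*(z^4 + 7*z^3 - 4*z^2 - 112*z - 192) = (z - 1)*(z + 4)*(z^3 + 3*z^2 - 16*z - 48) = (z - 4)*(z - 1)*(z + 4)*(z^2 + 7*z + 12) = (z - 4)*(z - 1)*(z + 4)^2*(z + 3)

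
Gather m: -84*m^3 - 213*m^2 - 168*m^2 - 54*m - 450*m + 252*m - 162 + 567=-84*m^3 - 381*m^2 - 252*m + 405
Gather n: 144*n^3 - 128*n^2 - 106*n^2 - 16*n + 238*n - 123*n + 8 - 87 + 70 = 144*n^3 - 234*n^2 + 99*n - 9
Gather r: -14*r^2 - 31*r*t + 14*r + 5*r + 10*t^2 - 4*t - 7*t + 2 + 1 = -14*r^2 + r*(19 - 31*t) + 10*t^2 - 11*t + 3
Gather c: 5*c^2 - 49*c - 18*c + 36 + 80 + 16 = 5*c^2 - 67*c + 132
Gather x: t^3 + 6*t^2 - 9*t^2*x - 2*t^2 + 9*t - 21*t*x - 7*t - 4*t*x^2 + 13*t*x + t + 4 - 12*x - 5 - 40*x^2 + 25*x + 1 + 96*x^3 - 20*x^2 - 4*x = t^3 + 4*t^2 + 3*t + 96*x^3 + x^2*(-4*t - 60) + x*(-9*t^2 - 8*t + 9)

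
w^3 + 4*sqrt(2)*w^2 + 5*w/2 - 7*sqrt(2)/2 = (w - sqrt(2)/2)*(w + sqrt(2))*(w + 7*sqrt(2)/2)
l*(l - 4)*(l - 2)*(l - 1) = l^4 - 7*l^3 + 14*l^2 - 8*l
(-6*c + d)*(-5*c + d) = 30*c^2 - 11*c*d + d^2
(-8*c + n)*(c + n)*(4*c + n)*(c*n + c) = -32*c^4*n - 32*c^4 - 36*c^3*n^2 - 36*c^3*n - 3*c^2*n^3 - 3*c^2*n^2 + c*n^4 + c*n^3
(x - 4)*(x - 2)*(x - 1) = x^3 - 7*x^2 + 14*x - 8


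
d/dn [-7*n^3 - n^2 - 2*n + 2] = -21*n^2 - 2*n - 2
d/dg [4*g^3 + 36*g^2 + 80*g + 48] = 12*g^2 + 72*g + 80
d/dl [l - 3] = 1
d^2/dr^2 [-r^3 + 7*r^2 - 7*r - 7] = 14 - 6*r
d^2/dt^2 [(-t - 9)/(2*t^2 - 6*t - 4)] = (3*(t + 2)*(-t^2 + 3*t + 2) + (t + 9)*(2*t - 3)^2)/(-t^2 + 3*t + 2)^3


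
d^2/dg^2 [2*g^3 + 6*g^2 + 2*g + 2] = 12*g + 12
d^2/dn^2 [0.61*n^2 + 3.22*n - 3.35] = 1.22000000000000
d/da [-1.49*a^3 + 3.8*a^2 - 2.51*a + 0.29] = -4.47*a^2 + 7.6*a - 2.51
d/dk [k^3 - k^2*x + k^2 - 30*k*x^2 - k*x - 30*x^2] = 3*k^2 - 2*k*x + 2*k - 30*x^2 - x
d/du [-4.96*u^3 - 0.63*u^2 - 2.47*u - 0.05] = -14.88*u^2 - 1.26*u - 2.47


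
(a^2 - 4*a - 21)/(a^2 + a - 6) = (a - 7)/(a - 2)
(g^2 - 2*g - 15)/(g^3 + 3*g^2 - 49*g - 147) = (g - 5)/(g^2 - 49)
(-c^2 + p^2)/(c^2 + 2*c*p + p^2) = (-c + p)/(c + p)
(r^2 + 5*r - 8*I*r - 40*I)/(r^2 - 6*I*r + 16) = (r + 5)/(r + 2*I)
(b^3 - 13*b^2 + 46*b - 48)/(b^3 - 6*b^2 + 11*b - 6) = (b - 8)/(b - 1)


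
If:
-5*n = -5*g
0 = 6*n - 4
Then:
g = 2/3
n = 2/3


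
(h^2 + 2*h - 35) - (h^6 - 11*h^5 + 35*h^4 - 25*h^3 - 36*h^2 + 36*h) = -h^6 + 11*h^5 - 35*h^4 + 25*h^3 + 37*h^2 - 34*h - 35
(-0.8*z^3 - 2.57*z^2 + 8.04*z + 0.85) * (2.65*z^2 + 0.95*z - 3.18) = -2.12*z^5 - 7.5705*z^4 + 21.4085*z^3 + 18.0631*z^2 - 24.7597*z - 2.703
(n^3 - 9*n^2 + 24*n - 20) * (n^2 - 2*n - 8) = n^5 - 11*n^4 + 34*n^3 + 4*n^2 - 152*n + 160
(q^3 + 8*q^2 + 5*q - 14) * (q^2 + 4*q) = q^5 + 12*q^4 + 37*q^3 + 6*q^2 - 56*q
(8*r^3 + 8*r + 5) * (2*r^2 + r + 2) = 16*r^5 + 8*r^4 + 32*r^3 + 18*r^2 + 21*r + 10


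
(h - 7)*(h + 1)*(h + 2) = h^3 - 4*h^2 - 19*h - 14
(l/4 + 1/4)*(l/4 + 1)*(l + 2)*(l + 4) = l^4/16 + 11*l^3/16 + 21*l^2/8 + 4*l + 2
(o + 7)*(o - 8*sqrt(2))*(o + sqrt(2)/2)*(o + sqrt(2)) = o^4 - 13*sqrt(2)*o^3/2 + 7*o^3 - 91*sqrt(2)*o^2/2 - 23*o^2 - 161*o - 8*sqrt(2)*o - 56*sqrt(2)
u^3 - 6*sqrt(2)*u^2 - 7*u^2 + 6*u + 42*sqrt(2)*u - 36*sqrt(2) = (u - 6)*(u - 1)*(u - 6*sqrt(2))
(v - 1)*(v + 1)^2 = v^3 + v^2 - v - 1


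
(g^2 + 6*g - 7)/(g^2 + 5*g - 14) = (g - 1)/(g - 2)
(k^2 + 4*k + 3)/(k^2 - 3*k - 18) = (k + 1)/(k - 6)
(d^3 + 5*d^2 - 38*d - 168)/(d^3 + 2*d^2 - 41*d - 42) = (d + 4)/(d + 1)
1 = 1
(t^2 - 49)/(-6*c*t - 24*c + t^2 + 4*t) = (49 - t^2)/(6*c*t + 24*c - t^2 - 4*t)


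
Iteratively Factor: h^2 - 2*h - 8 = (h + 2)*(h - 4)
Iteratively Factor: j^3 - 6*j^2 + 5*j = (j - 1)*(j^2 - 5*j) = j*(j - 1)*(j - 5)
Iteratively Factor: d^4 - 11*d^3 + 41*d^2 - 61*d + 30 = (d - 3)*(d^3 - 8*d^2 + 17*d - 10) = (d - 3)*(d - 2)*(d^2 - 6*d + 5) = (d - 3)*(d - 2)*(d - 1)*(d - 5)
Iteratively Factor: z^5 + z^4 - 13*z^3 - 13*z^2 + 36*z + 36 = (z + 3)*(z^4 - 2*z^3 - 7*z^2 + 8*z + 12) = (z + 1)*(z + 3)*(z^3 - 3*z^2 - 4*z + 12) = (z - 3)*(z + 1)*(z + 3)*(z^2 - 4) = (z - 3)*(z - 2)*(z + 1)*(z + 3)*(z + 2)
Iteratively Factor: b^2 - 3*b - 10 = (b + 2)*(b - 5)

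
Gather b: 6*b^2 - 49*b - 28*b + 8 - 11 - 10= 6*b^2 - 77*b - 13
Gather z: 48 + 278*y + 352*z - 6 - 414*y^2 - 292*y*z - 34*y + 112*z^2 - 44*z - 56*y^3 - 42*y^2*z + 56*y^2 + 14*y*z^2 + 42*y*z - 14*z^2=-56*y^3 - 358*y^2 + 244*y + z^2*(14*y + 98) + z*(-42*y^2 - 250*y + 308) + 42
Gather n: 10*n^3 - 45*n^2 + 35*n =10*n^3 - 45*n^2 + 35*n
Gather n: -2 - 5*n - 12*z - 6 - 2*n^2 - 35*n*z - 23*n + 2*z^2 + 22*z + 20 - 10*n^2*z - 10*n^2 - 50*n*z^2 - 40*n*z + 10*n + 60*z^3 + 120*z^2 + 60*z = n^2*(-10*z - 12) + n*(-50*z^2 - 75*z - 18) + 60*z^3 + 122*z^2 + 70*z + 12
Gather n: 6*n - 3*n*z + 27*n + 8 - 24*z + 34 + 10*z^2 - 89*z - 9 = n*(33 - 3*z) + 10*z^2 - 113*z + 33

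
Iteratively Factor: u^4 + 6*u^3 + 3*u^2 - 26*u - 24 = (u + 3)*(u^3 + 3*u^2 - 6*u - 8) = (u - 2)*(u + 3)*(u^2 + 5*u + 4) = (u - 2)*(u + 1)*(u + 3)*(u + 4)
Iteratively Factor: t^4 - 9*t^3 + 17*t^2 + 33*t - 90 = (t - 3)*(t^3 - 6*t^2 - t + 30) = (t - 5)*(t - 3)*(t^2 - t - 6) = (t - 5)*(t - 3)^2*(t + 2)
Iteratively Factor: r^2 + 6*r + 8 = (r + 2)*(r + 4)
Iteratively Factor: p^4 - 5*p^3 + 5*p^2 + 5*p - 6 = (p - 3)*(p^3 - 2*p^2 - p + 2) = (p - 3)*(p - 2)*(p^2 - 1) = (p - 3)*(p - 2)*(p - 1)*(p + 1)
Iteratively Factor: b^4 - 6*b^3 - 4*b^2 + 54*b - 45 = (b - 5)*(b^3 - b^2 - 9*b + 9) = (b - 5)*(b - 3)*(b^2 + 2*b - 3) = (b - 5)*(b - 3)*(b + 3)*(b - 1)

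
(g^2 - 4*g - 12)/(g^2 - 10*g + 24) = (g + 2)/(g - 4)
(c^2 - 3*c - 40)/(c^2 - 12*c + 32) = (c + 5)/(c - 4)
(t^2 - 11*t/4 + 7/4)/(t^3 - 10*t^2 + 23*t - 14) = (t - 7/4)/(t^2 - 9*t + 14)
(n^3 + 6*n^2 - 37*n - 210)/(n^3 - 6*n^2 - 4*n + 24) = (n^2 + 12*n + 35)/(n^2 - 4)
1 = 1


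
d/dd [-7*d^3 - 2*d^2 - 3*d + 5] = -21*d^2 - 4*d - 3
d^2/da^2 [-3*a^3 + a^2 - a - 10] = 2 - 18*a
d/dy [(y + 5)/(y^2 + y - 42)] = (y^2 + y - (y + 5)*(2*y + 1) - 42)/(y^2 + y - 42)^2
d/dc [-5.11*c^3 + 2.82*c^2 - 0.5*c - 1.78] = -15.33*c^2 + 5.64*c - 0.5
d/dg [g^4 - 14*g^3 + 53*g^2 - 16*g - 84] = 4*g^3 - 42*g^2 + 106*g - 16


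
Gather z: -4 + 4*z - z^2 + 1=-z^2 + 4*z - 3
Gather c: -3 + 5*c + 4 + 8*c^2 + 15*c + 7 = 8*c^2 + 20*c + 8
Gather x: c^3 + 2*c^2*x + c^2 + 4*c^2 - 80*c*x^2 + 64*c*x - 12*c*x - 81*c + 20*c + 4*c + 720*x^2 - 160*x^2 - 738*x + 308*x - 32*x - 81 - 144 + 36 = c^3 + 5*c^2 - 57*c + x^2*(560 - 80*c) + x*(2*c^2 + 52*c - 462) - 189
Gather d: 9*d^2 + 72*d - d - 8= 9*d^2 + 71*d - 8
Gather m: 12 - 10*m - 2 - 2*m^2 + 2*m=-2*m^2 - 8*m + 10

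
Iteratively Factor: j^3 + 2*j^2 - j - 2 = (j - 1)*(j^2 + 3*j + 2) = (j - 1)*(j + 1)*(j + 2)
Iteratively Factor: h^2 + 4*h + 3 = (h + 1)*(h + 3)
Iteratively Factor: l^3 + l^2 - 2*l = (l)*(l^2 + l - 2) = l*(l - 1)*(l + 2)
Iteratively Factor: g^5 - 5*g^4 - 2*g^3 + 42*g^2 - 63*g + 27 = (g + 3)*(g^4 - 8*g^3 + 22*g^2 - 24*g + 9) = (g - 3)*(g + 3)*(g^3 - 5*g^2 + 7*g - 3) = (g - 3)*(g - 1)*(g + 3)*(g^2 - 4*g + 3) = (g - 3)^2*(g - 1)*(g + 3)*(g - 1)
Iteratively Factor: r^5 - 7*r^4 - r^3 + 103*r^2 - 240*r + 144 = (r - 3)*(r^4 - 4*r^3 - 13*r^2 + 64*r - 48) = (r - 3)*(r - 1)*(r^3 - 3*r^2 - 16*r + 48) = (r - 3)*(r - 1)*(r + 4)*(r^2 - 7*r + 12) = (r - 4)*(r - 3)*(r - 1)*(r + 4)*(r - 3)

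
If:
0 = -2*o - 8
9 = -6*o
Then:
No Solution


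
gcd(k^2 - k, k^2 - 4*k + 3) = k - 1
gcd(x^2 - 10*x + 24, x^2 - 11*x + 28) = x - 4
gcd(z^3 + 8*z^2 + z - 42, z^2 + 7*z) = z + 7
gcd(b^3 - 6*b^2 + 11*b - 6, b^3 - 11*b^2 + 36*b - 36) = b^2 - 5*b + 6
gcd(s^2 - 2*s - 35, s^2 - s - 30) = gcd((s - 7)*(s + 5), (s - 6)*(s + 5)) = s + 5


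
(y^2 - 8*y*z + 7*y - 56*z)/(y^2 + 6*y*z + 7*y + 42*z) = (y - 8*z)/(y + 6*z)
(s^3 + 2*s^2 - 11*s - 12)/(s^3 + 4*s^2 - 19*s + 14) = (s^3 + 2*s^2 - 11*s - 12)/(s^3 + 4*s^2 - 19*s + 14)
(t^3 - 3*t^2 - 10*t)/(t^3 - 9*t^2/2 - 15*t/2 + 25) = 2*t*(t + 2)/(2*t^2 + t - 10)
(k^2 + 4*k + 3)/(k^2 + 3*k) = (k + 1)/k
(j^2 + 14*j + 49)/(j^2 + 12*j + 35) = (j + 7)/(j + 5)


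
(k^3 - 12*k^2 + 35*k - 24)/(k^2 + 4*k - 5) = (k^2 - 11*k + 24)/(k + 5)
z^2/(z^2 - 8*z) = z/(z - 8)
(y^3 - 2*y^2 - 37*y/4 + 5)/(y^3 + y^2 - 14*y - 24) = (y^2 + 2*y - 5/4)/(y^2 + 5*y + 6)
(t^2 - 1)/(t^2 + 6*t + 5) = (t - 1)/(t + 5)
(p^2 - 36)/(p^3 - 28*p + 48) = (p - 6)/(p^2 - 6*p + 8)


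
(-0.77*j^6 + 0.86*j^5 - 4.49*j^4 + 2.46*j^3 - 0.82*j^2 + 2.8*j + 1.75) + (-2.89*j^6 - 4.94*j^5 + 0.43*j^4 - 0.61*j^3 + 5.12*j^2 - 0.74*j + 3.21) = -3.66*j^6 - 4.08*j^5 - 4.06*j^4 + 1.85*j^3 + 4.3*j^2 + 2.06*j + 4.96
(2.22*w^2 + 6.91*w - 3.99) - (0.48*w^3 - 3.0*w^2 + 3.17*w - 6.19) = -0.48*w^3 + 5.22*w^2 + 3.74*w + 2.2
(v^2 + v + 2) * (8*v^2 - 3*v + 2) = 8*v^4 + 5*v^3 + 15*v^2 - 4*v + 4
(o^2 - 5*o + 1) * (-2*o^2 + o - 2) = -2*o^4 + 11*o^3 - 9*o^2 + 11*o - 2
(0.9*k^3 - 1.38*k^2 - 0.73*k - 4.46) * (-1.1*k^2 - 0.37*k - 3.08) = -0.99*k^5 + 1.185*k^4 - 1.4584*k^3 + 9.4265*k^2 + 3.8986*k + 13.7368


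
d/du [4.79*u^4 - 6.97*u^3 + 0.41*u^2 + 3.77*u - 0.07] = 19.16*u^3 - 20.91*u^2 + 0.82*u + 3.77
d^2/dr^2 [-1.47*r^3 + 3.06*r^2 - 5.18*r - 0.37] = 6.12 - 8.82*r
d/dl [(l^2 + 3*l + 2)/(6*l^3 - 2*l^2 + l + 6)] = (-6*l^4 - 36*l^3 - 29*l^2 + 20*l + 16)/(36*l^6 - 24*l^5 + 16*l^4 + 68*l^3 - 23*l^2 + 12*l + 36)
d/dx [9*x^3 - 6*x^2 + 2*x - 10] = 27*x^2 - 12*x + 2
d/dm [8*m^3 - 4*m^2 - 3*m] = 24*m^2 - 8*m - 3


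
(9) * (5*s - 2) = 45*s - 18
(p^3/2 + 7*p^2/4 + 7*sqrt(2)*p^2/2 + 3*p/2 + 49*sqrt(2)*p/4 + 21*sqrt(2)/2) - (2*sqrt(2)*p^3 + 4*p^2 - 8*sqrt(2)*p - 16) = -2*sqrt(2)*p^3 + p^3/2 - 9*p^2/4 + 7*sqrt(2)*p^2/2 + 3*p/2 + 81*sqrt(2)*p/4 + 21*sqrt(2)/2 + 16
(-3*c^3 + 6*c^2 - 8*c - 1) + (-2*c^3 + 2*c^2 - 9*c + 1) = -5*c^3 + 8*c^2 - 17*c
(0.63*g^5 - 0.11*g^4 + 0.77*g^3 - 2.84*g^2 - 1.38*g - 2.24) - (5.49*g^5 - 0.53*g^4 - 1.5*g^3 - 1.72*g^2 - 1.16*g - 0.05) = -4.86*g^5 + 0.42*g^4 + 2.27*g^3 - 1.12*g^2 - 0.22*g - 2.19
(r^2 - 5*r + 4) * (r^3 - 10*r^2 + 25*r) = r^5 - 15*r^4 + 79*r^3 - 165*r^2 + 100*r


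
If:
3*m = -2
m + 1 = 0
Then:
No Solution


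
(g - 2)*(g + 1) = g^2 - g - 2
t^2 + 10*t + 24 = (t + 4)*(t + 6)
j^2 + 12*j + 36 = (j + 6)^2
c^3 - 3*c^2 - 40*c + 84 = (c - 7)*(c - 2)*(c + 6)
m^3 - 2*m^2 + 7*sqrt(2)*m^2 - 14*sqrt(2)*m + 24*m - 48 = (m - 2)*(m + 3*sqrt(2))*(m + 4*sqrt(2))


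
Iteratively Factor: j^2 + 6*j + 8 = (j + 2)*(j + 4)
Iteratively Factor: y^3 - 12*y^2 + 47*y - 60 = (y - 5)*(y^2 - 7*y + 12) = (y - 5)*(y - 4)*(y - 3)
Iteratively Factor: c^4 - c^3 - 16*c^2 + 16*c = (c)*(c^3 - c^2 - 16*c + 16) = c*(c + 4)*(c^2 - 5*c + 4) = c*(c - 1)*(c + 4)*(c - 4)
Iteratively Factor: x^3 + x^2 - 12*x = (x + 4)*(x^2 - 3*x) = x*(x + 4)*(x - 3)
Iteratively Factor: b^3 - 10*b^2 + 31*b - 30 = (b - 3)*(b^2 - 7*b + 10) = (b - 5)*(b - 3)*(b - 2)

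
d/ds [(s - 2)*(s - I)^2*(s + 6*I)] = 4*s^3 + s^2*(-6 + 12*I) + s*(22 - 16*I) - 22 - 6*I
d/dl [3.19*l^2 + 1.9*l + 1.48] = 6.38*l + 1.9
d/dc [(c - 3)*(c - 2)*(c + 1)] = 3*c^2 - 8*c + 1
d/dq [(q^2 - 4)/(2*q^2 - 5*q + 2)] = -5/(4*q^2 - 4*q + 1)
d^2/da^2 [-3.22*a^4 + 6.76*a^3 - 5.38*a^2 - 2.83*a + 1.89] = -38.64*a^2 + 40.56*a - 10.76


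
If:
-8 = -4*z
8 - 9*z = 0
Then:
No Solution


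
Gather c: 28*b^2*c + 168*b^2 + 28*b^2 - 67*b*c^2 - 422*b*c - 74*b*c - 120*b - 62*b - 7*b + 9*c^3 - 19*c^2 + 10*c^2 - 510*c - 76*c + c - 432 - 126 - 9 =196*b^2 - 189*b + 9*c^3 + c^2*(-67*b - 9) + c*(28*b^2 - 496*b - 585) - 567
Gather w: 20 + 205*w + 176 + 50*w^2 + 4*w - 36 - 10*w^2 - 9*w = 40*w^2 + 200*w + 160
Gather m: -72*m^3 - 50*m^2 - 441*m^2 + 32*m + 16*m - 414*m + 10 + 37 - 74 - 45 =-72*m^3 - 491*m^2 - 366*m - 72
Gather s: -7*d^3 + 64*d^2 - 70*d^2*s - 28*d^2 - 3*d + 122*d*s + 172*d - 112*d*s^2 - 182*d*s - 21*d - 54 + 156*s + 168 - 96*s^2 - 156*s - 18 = -7*d^3 + 36*d^2 + 148*d + s^2*(-112*d - 96) + s*(-70*d^2 - 60*d) + 96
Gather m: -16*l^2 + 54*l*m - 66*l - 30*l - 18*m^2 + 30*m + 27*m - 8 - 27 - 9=-16*l^2 - 96*l - 18*m^2 + m*(54*l + 57) - 44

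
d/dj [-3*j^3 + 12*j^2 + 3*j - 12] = -9*j^2 + 24*j + 3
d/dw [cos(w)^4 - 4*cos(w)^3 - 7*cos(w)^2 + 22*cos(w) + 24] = 2*(-2*cos(w)^3 + 6*cos(w)^2 + 7*cos(w) - 11)*sin(w)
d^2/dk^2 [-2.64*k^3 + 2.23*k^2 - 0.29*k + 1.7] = 4.46 - 15.84*k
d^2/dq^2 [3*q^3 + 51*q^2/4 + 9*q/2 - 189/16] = 18*q + 51/2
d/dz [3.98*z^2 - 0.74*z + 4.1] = 7.96*z - 0.74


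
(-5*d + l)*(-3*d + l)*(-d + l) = -15*d^3 + 23*d^2*l - 9*d*l^2 + l^3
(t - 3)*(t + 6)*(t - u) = t^3 - t^2*u + 3*t^2 - 3*t*u - 18*t + 18*u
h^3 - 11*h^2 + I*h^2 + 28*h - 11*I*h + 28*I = (h - 7)*(h - 4)*(h + I)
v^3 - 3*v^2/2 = v^2*(v - 3/2)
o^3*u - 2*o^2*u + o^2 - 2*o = o*(o - 2)*(o*u + 1)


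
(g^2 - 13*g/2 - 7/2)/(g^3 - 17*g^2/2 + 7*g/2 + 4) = (g - 7)/(g^2 - 9*g + 8)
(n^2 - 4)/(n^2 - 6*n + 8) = (n + 2)/(n - 4)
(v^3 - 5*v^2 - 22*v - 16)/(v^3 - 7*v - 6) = (v - 8)/(v - 3)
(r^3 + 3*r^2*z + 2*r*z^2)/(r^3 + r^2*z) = (r + 2*z)/r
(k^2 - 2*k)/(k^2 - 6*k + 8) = k/(k - 4)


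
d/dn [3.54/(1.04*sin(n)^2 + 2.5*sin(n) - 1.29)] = -(7.3632*sin(n) + 8.85)*cos(n)/(1.04*sin(n)^2 + 2.5*sin(n) - 1.29)^2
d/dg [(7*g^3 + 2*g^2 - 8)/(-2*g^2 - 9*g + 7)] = (-14*g^4 - 126*g^3 + 129*g^2 - 4*g - 72)/(4*g^4 + 36*g^3 + 53*g^2 - 126*g + 49)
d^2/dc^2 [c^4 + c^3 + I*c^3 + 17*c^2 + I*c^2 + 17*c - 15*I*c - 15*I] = 12*c^2 + 6*c*(1 + I) + 34 + 2*I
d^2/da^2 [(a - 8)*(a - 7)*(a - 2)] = 6*a - 34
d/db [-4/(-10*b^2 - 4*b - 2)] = 4*(-5*b - 1)/(5*b^2 + 2*b + 1)^2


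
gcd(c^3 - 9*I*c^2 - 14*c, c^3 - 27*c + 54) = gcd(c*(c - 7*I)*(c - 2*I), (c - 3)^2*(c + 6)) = 1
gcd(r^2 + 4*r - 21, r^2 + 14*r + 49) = r + 7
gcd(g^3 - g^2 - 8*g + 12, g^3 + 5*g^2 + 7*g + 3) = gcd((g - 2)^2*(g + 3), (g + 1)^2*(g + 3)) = g + 3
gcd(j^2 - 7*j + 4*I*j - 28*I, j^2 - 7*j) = j - 7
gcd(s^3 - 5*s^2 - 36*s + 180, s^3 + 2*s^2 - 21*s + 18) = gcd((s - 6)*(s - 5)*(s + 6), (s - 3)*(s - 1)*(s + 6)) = s + 6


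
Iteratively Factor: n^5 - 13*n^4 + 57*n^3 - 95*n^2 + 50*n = (n - 2)*(n^4 - 11*n^3 + 35*n^2 - 25*n) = (n - 5)*(n - 2)*(n^3 - 6*n^2 + 5*n) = n*(n - 5)*(n - 2)*(n^2 - 6*n + 5) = n*(n - 5)*(n - 2)*(n - 1)*(n - 5)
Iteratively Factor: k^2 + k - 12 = (k + 4)*(k - 3)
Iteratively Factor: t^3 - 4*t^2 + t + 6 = (t + 1)*(t^2 - 5*t + 6) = (t - 3)*(t + 1)*(t - 2)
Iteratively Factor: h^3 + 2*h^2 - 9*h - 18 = (h + 2)*(h^2 - 9) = (h - 3)*(h + 2)*(h + 3)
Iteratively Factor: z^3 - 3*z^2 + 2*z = (z - 1)*(z^2 - 2*z) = z*(z - 1)*(z - 2)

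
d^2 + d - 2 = (d - 1)*(d + 2)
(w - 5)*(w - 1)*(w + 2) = w^3 - 4*w^2 - 7*w + 10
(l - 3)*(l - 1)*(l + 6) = l^3 + 2*l^2 - 21*l + 18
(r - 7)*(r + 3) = r^2 - 4*r - 21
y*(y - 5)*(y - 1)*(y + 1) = y^4 - 5*y^3 - y^2 + 5*y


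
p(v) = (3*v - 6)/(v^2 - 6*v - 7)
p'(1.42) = -0.25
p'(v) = (6 - 2*v)*(3*v - 6)/(v^2 - 6*v - 7)^2 + 3/(v^2 - 6*v - 7) = 3*(v^2 - 6*v - 2*(v - 3)*(v - 2) - 7)/(-v^2 + 6*v + 7)^2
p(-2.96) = -0.76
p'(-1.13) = -66.60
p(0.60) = 0.41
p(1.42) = 0.13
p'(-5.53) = -0.07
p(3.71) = -0.33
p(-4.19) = -0.52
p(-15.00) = -0.17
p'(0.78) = -0.40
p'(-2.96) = -0.31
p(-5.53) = -0.40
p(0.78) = 0.33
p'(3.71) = -0.22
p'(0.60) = -0.49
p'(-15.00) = -0.00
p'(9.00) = -0.48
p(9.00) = 1.05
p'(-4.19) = -0.13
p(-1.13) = -8.88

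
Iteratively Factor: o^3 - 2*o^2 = (o)*(o^2 - 2*o) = o*(o - 2)*(o)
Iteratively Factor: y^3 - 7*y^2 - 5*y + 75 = (y + 3)*(y^2 - 10*y + 25) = (y - 5)*(y + 3)*(y - 5)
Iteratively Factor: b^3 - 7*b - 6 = (b - 3)*(b^2 + 3*b + 2) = (b - 3)*(b + 2)*(b + 1)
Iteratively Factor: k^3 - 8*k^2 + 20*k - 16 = (k - 2)*(k^2 - 6*k + 8) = (k - 2)^2*(k - 4)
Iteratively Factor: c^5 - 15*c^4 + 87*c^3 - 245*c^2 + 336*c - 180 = (c - 2)*(c^4 - 13*c^3 + 61*c^2 - 123*c + 90) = (c - 5)*(c - 2)*(c^3 - 8*c^2 + 21*c - 18) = (c - 5)*(c - 3)*(c - 2)*(c^2 - 5*c + 6) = (c - 5)*(c - 3)^2*(c - 2)*(c - 2)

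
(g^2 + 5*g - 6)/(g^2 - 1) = (g + 6)/(g + 1)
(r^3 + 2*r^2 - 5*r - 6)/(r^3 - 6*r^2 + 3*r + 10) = (r + 3)/(r - 5)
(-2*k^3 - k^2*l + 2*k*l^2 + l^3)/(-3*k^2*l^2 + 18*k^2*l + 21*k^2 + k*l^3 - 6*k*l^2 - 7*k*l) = (2*k^3 + k^2*l - 2*k*l^2 - l^3)/(k*(3*k*l^2 - 18*k*l - 21*k - l^3 + 6*l^2 + 7*l))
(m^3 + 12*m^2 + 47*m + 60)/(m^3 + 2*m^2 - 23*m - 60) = (m + 5)/(m - 5)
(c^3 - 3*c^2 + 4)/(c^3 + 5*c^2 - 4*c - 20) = (c^2 - c - 2)/(c^2 + 7*c + 10)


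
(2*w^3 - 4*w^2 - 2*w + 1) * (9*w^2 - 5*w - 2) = 18*w^5 - 46*w^4 - 2*w^3 + 27*w^2 - w - 2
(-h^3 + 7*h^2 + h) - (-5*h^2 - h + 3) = -h^3 + 12*h^2 + 2*h - 3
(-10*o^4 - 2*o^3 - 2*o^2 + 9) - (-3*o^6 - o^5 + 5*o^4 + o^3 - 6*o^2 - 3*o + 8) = 3*o^6 + o^5 - 15*o^4 - 3*o^3 + 4*o^2 + 3*o + 1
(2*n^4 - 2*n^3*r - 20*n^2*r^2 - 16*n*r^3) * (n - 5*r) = 2*n^5 - 12*n^4*r - 10*n^3*r^2 + 84*n^2*r^3 + 80*n*r^4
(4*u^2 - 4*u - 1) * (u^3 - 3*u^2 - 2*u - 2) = 4*u^5 - 16*u^4 + 3*u^3 + 3*u^2 + 10*u + 2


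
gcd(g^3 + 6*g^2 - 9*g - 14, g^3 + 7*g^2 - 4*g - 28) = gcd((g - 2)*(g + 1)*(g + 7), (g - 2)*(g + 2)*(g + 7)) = g^2 + 5*g - 14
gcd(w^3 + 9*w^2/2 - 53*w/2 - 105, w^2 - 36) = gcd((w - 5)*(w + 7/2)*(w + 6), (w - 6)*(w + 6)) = w + 6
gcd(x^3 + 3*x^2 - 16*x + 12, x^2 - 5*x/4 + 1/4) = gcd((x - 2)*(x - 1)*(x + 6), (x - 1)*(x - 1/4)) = x - 1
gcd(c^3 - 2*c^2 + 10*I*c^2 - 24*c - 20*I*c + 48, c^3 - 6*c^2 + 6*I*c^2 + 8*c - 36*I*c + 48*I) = c^2 + c*(-2 + 6*I) - 12*I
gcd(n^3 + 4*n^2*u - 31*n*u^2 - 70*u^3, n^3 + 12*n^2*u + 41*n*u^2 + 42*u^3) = n^2 + 9*n*u + 14*u^2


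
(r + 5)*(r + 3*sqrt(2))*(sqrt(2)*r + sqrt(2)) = sqrt(2)*r^3 + 6*r^2 + 6*sqrt(2)*r^2 + 5*sqrt(2)*r + 36*r + 30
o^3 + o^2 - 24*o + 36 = (o - 3)*(o - 2)*(o + 6)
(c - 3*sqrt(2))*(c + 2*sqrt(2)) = c^2 - sqrt(2)*c - 12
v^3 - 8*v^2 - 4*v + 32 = (v - 8)*(v - 2)*(v + 2)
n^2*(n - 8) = n^3 - 8*n^2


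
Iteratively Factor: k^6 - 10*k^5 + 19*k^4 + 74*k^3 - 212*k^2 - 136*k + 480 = (k - 2)*(k^5 - 8*k^4 + 3*k^3 + 80*k^2 - 52*k - 240) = (k - 2)*(k + 2)*(k^4 - 10*k^3 + 23*k^2 + 34*k - 120) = (k - 4)*(k - 2)*(k + 2)*(k^3 - 6*k^2 - k + 30) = (k - 5)*(k - 4)*(k - 2)*(k + 2)*(k^2 - k - 6) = (k - 5)*(k - 4)*(k - 3)*(k - 2)*(k + 2)*(k + 2)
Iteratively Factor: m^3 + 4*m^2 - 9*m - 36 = (m + 3)*(m^2 + m - 12) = (m - 3)*(m + 3)*(m + 4)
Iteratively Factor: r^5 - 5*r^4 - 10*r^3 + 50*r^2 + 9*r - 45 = (r - 1)*(r^4 - 4*r^3 - 14*r^2 + 36*r + 45) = (r - 1)*(r + 1)*(r^3 - 5*r^2 - 9*r + 45) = (r - 1)*(r + 1)*(r + 3)*(r^2 - 8*r + 15) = (r - 3)*(r - 1)*(r + 1)*(r + 3)*(r - 5)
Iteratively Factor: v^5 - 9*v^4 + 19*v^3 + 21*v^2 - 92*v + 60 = (v - 5)*(v^4 - 4*v^3 - v^2 + 16*v - 12) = (v - 5)*(v + 2)*(v^3 - 6*v^2 + 11*v - 6) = (v - 5)*(v - 1)*(v + 2)*(v^2 - 5*v + 6) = (v - 5)*(v - 3)*(v - 1)*(v + 2)*(v - 2)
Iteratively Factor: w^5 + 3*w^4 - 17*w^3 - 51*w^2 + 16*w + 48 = (w - 1)*(w^4 + 4*w^3 - 13*w^2 - 64*w - 48) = (w - 1)*(w + 3)*(w^3 + w^2 - 16*w - 16) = (w - 1)*(w + 1)*(w + 3)*(w^2 - 16) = (w - 4)*(w - 1)*(w + 1)*(w + 3)*(w + 4)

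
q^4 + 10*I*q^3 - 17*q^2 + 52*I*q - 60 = (q - 2*I)*(q + I)*(q + 5*I)*(q + 6*I)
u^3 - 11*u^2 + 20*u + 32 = (u - 8)*(u - 4)*(u + 1)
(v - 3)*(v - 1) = v^2 - 4*v + 3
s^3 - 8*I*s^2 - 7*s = s*(s - 7*I)*(s - I)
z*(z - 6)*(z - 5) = z^3 - 11*z^2 + 30*z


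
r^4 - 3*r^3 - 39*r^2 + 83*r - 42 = (r - 7)*(r - 1)^2*(r + 6)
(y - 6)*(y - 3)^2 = y^3 - 12*y^2 + 45*y - 54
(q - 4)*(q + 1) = q^2 - 3*q - 4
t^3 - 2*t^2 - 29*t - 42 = (t - 7)*(t + 2)*(t + 3)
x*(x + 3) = x^2 + 3*x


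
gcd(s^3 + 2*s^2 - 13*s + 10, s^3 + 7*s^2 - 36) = s - 2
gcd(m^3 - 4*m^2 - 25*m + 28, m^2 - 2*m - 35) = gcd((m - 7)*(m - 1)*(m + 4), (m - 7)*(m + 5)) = m - 7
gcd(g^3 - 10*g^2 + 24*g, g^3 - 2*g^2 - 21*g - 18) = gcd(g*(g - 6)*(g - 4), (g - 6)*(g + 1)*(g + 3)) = g - 6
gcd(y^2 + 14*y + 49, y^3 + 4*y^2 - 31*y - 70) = y + 7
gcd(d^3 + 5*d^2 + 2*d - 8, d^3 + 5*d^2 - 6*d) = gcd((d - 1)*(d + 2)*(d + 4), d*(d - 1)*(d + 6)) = d - 1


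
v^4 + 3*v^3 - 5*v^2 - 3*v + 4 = (v - 1)^2*(v + 1)*(v + 4)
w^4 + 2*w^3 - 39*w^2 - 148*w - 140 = (w - 7)*(w + 2)^2*(w + 5)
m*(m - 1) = m^2 - m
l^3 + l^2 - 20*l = l*(l - 4)*(l + 5)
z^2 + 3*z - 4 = (z - 1)*(z + 4)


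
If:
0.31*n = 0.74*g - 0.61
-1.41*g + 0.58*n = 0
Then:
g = -44.78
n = -108.87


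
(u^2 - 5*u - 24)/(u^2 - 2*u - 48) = (u + 3)/(u + 6)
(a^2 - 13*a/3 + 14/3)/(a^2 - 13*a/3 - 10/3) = (-3*a^2 + 13*a - 14)/(-3*a^2 + 13*a + 10)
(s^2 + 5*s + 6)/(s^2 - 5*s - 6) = (s^2 + 5*s + 6)/(s^2 - 5*s - 6)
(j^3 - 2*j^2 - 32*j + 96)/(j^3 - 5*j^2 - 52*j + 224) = (j^2 + 2*j - 24)/(j^2 - j - 56)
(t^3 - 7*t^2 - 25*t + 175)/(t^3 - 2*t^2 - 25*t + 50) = (t - 7)/(t - 2)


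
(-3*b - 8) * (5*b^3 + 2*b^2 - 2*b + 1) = -15*b^4 - 46*b^3 - 10*b^2 + 13*b - 8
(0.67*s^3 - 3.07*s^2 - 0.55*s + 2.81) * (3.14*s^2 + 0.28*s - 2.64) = 2.1038*s^5 - 9.4522*s^4 - 4.3554*s^3 + 16.7742*s^2 + 2.2388*s - 7.4184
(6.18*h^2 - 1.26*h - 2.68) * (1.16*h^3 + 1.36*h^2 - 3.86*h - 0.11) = 7.1688*h^5 + 6.9432*h^4 - 28.6772*h^3 + 0.539*h^2 + 10.4834*h + 0.2948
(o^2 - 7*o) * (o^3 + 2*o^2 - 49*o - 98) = o^5 - 5*o^4 - 63*o^3 + 245*o^2 + 686*o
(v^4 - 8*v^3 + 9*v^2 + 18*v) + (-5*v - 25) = v^4 - 8*v^3 + 9*v^2 + 13*v - 25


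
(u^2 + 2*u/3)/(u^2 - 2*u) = (u + 2/3)/(u - 2)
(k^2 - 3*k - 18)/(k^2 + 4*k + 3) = (k - 6)/(k + 1)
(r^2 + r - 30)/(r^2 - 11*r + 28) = (r^2 + r - 30)/(r^2 - 11*r + 28)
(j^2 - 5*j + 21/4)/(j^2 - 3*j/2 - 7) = (j - 3/2)/(j + 2)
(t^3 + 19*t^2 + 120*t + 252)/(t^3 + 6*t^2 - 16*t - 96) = (t^2 + 13*t + 42)/(t^2 - 16)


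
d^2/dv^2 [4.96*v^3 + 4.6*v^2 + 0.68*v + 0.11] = 29.76*v + 9.2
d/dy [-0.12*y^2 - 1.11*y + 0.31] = -0.24*y - 1.11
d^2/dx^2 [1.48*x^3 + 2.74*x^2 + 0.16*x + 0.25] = 8.88*x + 5.48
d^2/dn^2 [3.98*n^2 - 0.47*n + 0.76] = 7.96000000000000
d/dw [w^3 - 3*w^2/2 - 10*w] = 3*w^2 - 3*w - 10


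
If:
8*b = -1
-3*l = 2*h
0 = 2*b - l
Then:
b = -1/8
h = 3/8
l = -1/4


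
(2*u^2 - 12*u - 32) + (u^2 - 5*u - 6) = 3*u^2 - 17*u - 38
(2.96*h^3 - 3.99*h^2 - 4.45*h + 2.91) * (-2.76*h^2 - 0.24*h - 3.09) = -8.1696*h^5 + 10.302*h^4 + 4.0932*h^3 + 5.3655*h^2 + 13.0521*h - 8.9919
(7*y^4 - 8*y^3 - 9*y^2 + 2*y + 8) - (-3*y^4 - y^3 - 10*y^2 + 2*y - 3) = 10*y^4 - 7*y^3 + y^2 + 11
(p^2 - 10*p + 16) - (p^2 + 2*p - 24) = 40 - 12*p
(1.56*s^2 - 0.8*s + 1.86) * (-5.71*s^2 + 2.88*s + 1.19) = -8.9076*s^4 + 9.0608*s^3 - 11.0682*s^2 + 4.4048*s + 2.2134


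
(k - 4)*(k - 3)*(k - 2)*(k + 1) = k^4 - 8*k^3 + 17*k^2 + 2*k - 24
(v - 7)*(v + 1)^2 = v^3 - 5*v^2 - 13*v - 7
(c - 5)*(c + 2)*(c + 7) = c^3 + 4*c^2 - 31*c - 70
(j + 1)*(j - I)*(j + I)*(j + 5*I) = j^4 + j^3 + 5*I*j^3 + j^2 + 5*I*j^2 + j + 5*I*j + 5*I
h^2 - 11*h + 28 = (h - 7)*(h - 4)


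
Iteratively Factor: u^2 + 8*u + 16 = (u + 4)*(u + 4)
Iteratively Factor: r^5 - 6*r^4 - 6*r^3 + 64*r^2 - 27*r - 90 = (r + 1)*(r^4 - 7*r^3 + r^2 + 63*r - 90) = (r - 3)*(r + 1)*(r^3 - 4*r^2 - 11*r + 30) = (r - 3)*(r + 1)*(r + 3)*(r^2 - 7*r + 10) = (r - 3)*(r - 2)*(r + 1)*(r + 3)*(r - 5)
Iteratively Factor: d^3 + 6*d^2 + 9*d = (d + 3)*(d^2 + 3*d) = (d + 3)^2*(d)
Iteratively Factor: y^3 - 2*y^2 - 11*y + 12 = (y - 1)*(y^2 - y - 12) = (y - 1)*(y + 3)*(y - 4)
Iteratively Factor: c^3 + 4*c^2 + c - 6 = (c + 2)*(c^2 + 2*c - 3) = (c - 1)*(c + 2)*(c + 3)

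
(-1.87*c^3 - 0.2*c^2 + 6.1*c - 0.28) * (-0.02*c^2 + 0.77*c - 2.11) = 0.0374*c^5 - 1.4359*c^4 + 3.6697*c^3 + 5.1246*c^2 - 13.0866*c + 0.5908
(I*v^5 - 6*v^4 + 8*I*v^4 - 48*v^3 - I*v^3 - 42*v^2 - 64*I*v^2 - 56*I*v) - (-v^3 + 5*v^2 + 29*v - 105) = I*v^5 - 6*v^4 + 8*I*v^4 - 47*v^3 - I*v^3 - 47*v^2 - 64*I*v^2 - 29*v - 56*I*v + 105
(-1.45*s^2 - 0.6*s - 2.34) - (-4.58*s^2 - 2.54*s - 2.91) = 3.13*s^2 + 1.94*s + 0.57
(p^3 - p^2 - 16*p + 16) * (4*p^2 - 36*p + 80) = 4*p^5 - 40*p^4 + 52*p^3 + 560*p^2 - 1856*p + 1280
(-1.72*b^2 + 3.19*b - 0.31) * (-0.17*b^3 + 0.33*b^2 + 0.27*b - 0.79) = 0.2924*b^5 - 1.1099*b^4 + 0.641*b^3 + 2.1178*b^2 - 2.6038*b + 0.2449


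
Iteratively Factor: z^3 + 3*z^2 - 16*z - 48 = (z + 3)*(z^2 - 16) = (z - 4)*(z + 3)*(z + 4)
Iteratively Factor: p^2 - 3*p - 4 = (p + 1)*(p - 4)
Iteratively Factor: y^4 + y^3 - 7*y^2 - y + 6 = (y - 1)*(y^3 + 2*y^2 - 5*y - 6) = (y - 1)*(y + 3)*(y^2 - y - 2) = (y - 2)*(y - 1)*(y + 3)*(y + 1)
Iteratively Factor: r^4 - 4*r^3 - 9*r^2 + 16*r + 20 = (r + 1)*(r^3 - 5*r^2 - 4*r + 20) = (r - 5)*(r + 1)*(r^2 - 4) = (r - 5)*(r - 2)*(r + 1)*(r + 2)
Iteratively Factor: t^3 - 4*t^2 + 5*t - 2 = (t - 1)*(t^2 - 3*t + 2) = (t - 1)^2*(t - 2)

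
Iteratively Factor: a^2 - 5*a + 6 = (a - 2)*(a - 3)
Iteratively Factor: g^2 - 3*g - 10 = (g - 5)*(g + 2)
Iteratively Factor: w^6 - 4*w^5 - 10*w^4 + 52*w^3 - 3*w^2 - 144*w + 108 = (w - 2)*(w^5 - 2*w^4 - 14*w^3 + 24*w^2 + 45*w - 54) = (w - 3)*(w - 2)*(w^4 + w^3 - 11*w^2 - 9*w + 18) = (w - 3)^2*(w - 2)*(w^3 + 4*w^2 + w - 6) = (w - 3)^2*(w - 2)*(w + 2)*(w^2 + 2*w - 3) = (w - 3)^2*(w - 2)*(w + 2)*(w + 3)*(w - 1)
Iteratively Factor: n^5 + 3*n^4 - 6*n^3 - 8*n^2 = (n + 4)*(n^4 - n^3 - 2*n^2) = (n - 2)*(n + 4)*(n^3 + n^2) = n*(n - 2)*(n + 4)*(n^2 + n) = n^2*(n - 2)*(n + 4)*(n + 1)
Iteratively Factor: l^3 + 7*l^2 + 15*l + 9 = (l + 3)*(l^2 + 4*l + 3) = (l + 1)*(l + 3)*(l + 3)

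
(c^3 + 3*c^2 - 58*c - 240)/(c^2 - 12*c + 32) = (c^2 + 11*c + 30)/(c - 4)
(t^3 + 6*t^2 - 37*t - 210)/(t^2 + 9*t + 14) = (t^2 - t - 30)/(t + 2)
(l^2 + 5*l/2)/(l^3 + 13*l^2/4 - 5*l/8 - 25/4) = 4*l/(4*l^2 + 3*l - 10)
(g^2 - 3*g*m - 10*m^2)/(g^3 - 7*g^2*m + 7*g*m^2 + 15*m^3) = (g + 2*m)/(g^2 - 2*g*m - 3*m^2)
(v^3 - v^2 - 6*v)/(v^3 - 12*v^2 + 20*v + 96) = v*(v - 3)/(v^2 - 14*v + 48)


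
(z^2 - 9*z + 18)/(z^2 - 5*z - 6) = (z - 3)/(z + 1)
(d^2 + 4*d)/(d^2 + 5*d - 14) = d*(d + 4)/(d^2 + 5*d - 14)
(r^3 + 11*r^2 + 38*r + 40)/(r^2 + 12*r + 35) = (r^2 + 6*r + 8)/(r + 7)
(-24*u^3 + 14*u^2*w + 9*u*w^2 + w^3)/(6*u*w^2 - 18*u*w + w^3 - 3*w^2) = (-4*u^2 + 3*u*w + w^2)/(w*(w - 3))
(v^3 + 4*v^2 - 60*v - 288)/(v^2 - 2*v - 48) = v + 6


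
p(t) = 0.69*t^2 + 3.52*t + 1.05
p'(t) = 1.38*t + 3.52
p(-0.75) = -1.20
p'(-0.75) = 2.48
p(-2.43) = -3.43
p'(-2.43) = 0.17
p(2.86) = 16.76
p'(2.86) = 7.47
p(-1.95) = -3.19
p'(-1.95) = 0.83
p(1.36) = 7.11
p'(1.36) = 5.40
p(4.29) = 28.85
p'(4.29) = 9.44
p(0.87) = 4.63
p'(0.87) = 4.72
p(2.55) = 14.51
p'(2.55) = 7.04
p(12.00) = 142.65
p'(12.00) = 20.08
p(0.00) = 1.05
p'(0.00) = 3.52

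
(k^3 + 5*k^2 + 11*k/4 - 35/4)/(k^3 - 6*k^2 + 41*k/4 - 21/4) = (4*k^2 + 24*k + 35)/(4*k^2 - 20*k + 21)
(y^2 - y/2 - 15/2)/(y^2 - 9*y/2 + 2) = (2*y^2 - y - 15)/(2*y^2 - 9*y + 4)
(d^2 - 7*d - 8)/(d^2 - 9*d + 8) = (d + 1)/(d - 1)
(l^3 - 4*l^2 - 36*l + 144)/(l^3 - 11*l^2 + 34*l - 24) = (l + 6)/(l - 1)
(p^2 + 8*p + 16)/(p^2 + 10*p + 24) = (p + 4)/(p + 6)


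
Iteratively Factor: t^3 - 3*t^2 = (t)*(t^2 - 3*t) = t^2*(t - 3)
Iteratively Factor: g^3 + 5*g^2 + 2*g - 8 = (g + 2)*(g^2 + 3*g - 4) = (g + 2)*(g + 4)*(g - 1)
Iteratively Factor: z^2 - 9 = (z - 3)*(z + 3)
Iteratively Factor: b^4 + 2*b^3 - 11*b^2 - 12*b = (b + 1)*(b^3 + b^2 - 12*b) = b*(b + 1)*(b^2 + b - 12) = b*(b - 3)*(b + 1)*(b + 4)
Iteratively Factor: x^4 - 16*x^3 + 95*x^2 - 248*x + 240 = (x - 3)*(x^3 - 13*x^2 + 56*x - 80) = (x - 4)*(x - 3)*(x^2 - 9*x + 20) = (x - 4)^2*(x - 3)*(x - 5)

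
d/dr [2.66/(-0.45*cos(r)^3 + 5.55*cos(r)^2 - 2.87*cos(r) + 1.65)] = (-3.591*cos(r)^2 + 29.526*cos(r) - 7.6342)*sin(r)/(0.45*cos(r)^3 - 5.55*cos(r)^2 + 2.87*cos(r) - 1.65)^2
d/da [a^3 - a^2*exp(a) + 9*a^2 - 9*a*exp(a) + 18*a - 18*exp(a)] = -a^2*exp(a) + 3*a^2 - 11*a*exp(a) + 18*a - 27*exp(a) + 18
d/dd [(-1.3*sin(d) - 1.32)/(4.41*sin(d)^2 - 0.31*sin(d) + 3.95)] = (5.733*sin(d)^2 + 11.6424*sin(d) - 5.5442)*cos(d)/(19.4481*sin(d)^4 - 2.7342*sin(d)^3 + 34.9351*sin(d)^2 - 2.449*sin(d) + 15.6025)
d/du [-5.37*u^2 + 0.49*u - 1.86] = 0.49 - 10.74*u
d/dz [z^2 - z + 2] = 2*z - 1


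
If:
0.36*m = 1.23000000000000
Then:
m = 3.42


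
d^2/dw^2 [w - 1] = 0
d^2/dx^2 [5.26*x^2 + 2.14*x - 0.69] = 10.5200000000000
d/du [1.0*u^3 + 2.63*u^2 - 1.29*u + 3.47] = 3.0*u^2 + 5.26*u - 1.29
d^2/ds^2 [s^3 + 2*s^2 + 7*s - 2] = 6*s + 4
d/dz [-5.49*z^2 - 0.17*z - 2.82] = -10.98*z - 0.17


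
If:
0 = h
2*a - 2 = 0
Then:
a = 1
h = 0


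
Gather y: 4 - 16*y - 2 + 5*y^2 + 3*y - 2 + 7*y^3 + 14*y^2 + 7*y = 7*y^3 + 19*y^2 - 6*y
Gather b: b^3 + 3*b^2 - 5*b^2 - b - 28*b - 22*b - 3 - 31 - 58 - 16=b^3 - 2*b^2 - 51*b - 108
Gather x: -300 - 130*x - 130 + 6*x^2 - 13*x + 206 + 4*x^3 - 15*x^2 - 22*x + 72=4*x^3 - 9*x^2 - 165*x - 152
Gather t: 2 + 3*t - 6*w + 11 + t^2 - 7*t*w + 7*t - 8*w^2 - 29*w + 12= t^2 + t*(10 - 7*w) - 8*w^2 - 35*w + 25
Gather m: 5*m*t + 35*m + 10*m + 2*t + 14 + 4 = m*(5*t + 45) + 2*t + 18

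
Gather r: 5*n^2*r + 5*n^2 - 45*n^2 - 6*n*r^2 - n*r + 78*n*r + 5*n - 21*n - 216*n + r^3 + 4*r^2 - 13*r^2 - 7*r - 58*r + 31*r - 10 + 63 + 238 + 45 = -40*n^2 - 232*n + r^3 + r^2*(-6*n - 9) + r*(5*n^2 + 77*n - 34) + 336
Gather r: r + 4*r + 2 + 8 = 5*r + 10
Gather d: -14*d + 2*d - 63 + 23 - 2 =-12*d - 42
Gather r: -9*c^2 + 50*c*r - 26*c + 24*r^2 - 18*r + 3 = -9*c^2 - 26*c + 24*r^2 + r*(50*c - 18) + 3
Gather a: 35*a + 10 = 35*a + 10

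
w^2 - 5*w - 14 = (w - 7)*(w + 2)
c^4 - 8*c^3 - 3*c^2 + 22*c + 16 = (c - 8)*(c - 2)*(c + 1)^2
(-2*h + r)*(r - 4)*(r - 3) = -2*h*r^2 + 14*h*r - 24*h + r^3 - 7*r^2 + 12*r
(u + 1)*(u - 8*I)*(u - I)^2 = u^4 + u^3 - 10*I*u^3 - 17*u^2 - 10*I*u^2 - 17*u + 8*I*u + 8*I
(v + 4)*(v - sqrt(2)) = v^2 - sqrt(2)*v + 4*v - 4*sqrt(2)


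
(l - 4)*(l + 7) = l^2 + 3*l - 28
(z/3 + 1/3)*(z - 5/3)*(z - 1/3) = z^3/3 - z^2/3 - 13*z/27 + 5/27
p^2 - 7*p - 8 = (p - 8)*(p + 1)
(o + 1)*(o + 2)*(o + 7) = o^3 + 10*o^2 + 23*o + 14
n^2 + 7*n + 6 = (n + 1)*(n + 6)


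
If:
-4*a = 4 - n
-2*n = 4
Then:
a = -3/2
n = -2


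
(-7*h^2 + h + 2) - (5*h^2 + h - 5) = 7 - 12*h^2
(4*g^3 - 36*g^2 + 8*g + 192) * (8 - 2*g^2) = -8*g^5 + 72*g^4 + 16*g^3 - 672*g^2 + 64*g + 1536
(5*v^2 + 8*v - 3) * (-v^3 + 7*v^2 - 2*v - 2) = -5*v^5 + 27*v^4 + 49*v^3 - 47*v^2 - 10*v + 6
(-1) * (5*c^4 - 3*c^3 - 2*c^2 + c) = -5*c^4 + 3*c^3 + 2*c^2 - c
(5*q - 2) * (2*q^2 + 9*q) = 10*q^3 + 41*q^2 - 18*q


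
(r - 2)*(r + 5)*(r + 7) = r^3 + 10*r^2 + 11*r - 70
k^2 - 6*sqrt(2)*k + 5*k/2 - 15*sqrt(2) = (k + 5/2)*(k - 6*sqrt(2))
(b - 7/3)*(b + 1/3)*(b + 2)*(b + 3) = b^4 + 3*b^3 - 43*b^2/9 - 143*b/9 - 14/3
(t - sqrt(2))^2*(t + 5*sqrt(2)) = t^3 + 3*sqrt(2)*t^2 - 18*t + 10*sqrt(2)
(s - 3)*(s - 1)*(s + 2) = s^3 - 2*s^2 - 5*s + 6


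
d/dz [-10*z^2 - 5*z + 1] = -20*z - 5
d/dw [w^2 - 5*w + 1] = 2*w - 5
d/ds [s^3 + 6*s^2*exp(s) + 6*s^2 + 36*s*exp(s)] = 6*s^2*exp(s) + 3*s^2 + 48*s*exp(s) + 12*s + 36*exp(s)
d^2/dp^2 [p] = 0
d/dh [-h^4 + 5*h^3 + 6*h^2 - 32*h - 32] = -4*h^3 + 15*h^2 + 12*h - 32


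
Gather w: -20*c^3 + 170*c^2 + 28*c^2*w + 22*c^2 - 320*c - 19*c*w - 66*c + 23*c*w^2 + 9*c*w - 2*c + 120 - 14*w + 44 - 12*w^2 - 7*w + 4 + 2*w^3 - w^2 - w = -20*c^3 + 192*c^2 - 388*c + 2*w^3 + w^2*(23*c - 13) + w*(28*c^2 - 10*c - 22) + 168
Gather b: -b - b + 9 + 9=18 - 2*b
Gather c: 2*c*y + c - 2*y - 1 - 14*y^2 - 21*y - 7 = c*(2*y + 1) - 14*y^2 - 23*y - 8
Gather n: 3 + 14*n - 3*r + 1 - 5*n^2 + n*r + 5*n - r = -5*n^2 + n*(r + 19) - 4*r + 4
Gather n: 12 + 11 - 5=18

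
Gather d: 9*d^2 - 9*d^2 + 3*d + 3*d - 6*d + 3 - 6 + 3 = 0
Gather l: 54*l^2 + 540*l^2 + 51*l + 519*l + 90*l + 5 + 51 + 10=594*l^2 + 660*l + 66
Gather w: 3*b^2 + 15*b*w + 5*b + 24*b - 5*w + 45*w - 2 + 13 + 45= 3*b^2 + 29*b + w*(15*b + 40) + 56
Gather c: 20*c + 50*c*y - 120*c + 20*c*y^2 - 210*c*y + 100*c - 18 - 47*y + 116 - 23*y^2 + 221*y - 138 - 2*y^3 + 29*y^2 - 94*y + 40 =c*(20*y^2 - 160*y) - 2*y^3 + 6*y^2 + 80*y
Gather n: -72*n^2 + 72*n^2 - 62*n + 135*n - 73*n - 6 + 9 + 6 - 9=0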